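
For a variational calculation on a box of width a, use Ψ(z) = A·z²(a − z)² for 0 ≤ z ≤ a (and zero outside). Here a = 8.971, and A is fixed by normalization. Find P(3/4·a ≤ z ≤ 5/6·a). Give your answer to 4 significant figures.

P ≈ 0.03998

P = ∫_{3/4·a}^{5/6·a} |Ψ(z)|² dz.
The normalization integral ∫|Ψ|²dz over the whole domain equals a^9/630·A², and A² cancels in the ratio.
Substituting u = z/a, A² and the length scale cancel in the ratio: P = ∫_{3/4}^{5/6} u^4·(1 - u)^4 du / ∫_{0}^{1} u^4·(1 - u)^4 du.
With ∫ u^4·(1 - u)^4 du = u^5·(70·u^4 - 315·u^3 + 540·u^2 - 420·u + 126)/630 + C, the region integral is ≈ 0.0000634559 and the full one is 1/630.
Evaluating gives P = 0.039977.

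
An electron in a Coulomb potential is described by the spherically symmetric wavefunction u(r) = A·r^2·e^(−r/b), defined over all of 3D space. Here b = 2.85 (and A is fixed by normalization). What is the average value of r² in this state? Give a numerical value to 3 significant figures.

⟨r^2⟩ ≈ 114

By definition ⟨r²⟩ = ∫ r^2 |u(r)|² 4πr² dr.
Evaluating both integrals, ⟨r²⟩ = 14·b^2.
With b = 2.85, ⟨r^2⟩ = 113.7.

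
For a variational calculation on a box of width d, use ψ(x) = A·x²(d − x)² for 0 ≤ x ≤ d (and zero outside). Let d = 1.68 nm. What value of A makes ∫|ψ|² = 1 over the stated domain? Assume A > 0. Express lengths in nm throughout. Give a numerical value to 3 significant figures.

A ≈ 2.43 nm^(-9/2)

We need A² ∫|f|² dx = 1, taking the integral from 0 to d.
Expanding the polynomial and integrating term by term, carrying out the integral gives A² · d^9/630.
Hence A² = 1/[d^9/630].
Plugging in d = 1.68 yields A = 2.431.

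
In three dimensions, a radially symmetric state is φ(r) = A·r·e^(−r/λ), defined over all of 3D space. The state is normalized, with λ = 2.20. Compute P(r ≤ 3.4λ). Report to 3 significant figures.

Integrate the radial probability density 4πr²|φ|² over r ≤ 3.4λ.
Normalization gives A² = 1/(3·π·λ^5).
Substituting u = r/λ, A², 4π and the length scale all cancel in the ratio: P = ∫_{0}^{3.4} u^4·e^(-2·u) du / ∫_{0}^{∞} u^4·e^(-2·u) du.
With ∫ u^4·e^(-2·u) du = -(u^4/2 + u^3 + 3·u^2/2 + 3·u/2 + 3/4)·e^(-2·u) + C, the region integral is ≈ 0.60598 and the full one is 3/4.
The region integral divided by the full integral gives P = 0.8080.

P ≈ 0.808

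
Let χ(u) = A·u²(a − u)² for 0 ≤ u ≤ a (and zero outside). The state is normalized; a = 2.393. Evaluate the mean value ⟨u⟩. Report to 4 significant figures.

⟨u⟩ = ∫ u |χ|² du over the full domain.
Evaluating both integrals, ⟨u⟩ = a/2.
Putting a = 2.393 gives 1.1965.

⟨u⟩ ≈ 1.197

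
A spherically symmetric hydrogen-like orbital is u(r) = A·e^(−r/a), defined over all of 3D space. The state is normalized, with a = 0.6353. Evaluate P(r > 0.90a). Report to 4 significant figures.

P ≈ 0.7306

Integrate the radial probability density 4πr²|u|² over r > 0.90a.
Normalization gives A² = 1/(π·a^3).
Let t = r/a; then A², 4π and the length scale all cancel, so P = ∫_{0.90}^{∞} t^2·e^(-2·t) dt ÷ ∫_{0}^{∞} t^2·e^(-2·t) dt.
An antiderivative of t^2·e^(-2·t) is -(2·t^2 + 2·t + 1)·e^(-2·t)/4; evaluating from 0.90 to ∞ gives 221·e^(-9/5)/200, while the full integral is 1/4.
The region integral divided by the full integral gives P = 0.73062.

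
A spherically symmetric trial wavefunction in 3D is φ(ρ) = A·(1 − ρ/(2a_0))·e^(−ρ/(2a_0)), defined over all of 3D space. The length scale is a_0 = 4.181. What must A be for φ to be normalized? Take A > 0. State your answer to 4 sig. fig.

A ≈ 0.02333

We need A² ∫|f|² 4πρ² dρ = 1, taking the integral from 0 to ∞.
The angular integral contributes 4π, leaving ∫₀^∞ ρ²|φ|² dρ.
Recall ∫₀^∞ ρ^m e^(−ρ/β) dρ = m!·β^(m+1), ∫|φ|² 4πρ² dρ = A²·(8·π·a_0^3).
Substituting a_0 = 4.181 gives A² = 0.00054440, so A = 0.023332.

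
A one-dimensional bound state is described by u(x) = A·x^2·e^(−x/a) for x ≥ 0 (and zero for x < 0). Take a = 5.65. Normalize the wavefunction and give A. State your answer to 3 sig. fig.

A ≈ 0.0152

The normalization condition is ∫|u|² dx = 1 from 0 to ∞.
The integral (without the A² prefactor) comes out to 3·a^5/4.
Hence A² = 1/[3·a^5/4].
Plugging in a = 5.65 yields A = 0.01522.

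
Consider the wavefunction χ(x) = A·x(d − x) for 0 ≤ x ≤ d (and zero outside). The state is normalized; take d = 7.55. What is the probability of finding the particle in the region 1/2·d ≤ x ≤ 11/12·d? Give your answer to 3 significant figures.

|χ|² is the probability density, so P = ∫_{1/2·d}^{11/12·d} |χ|² dx.
Since A² = 1/(d^5/30), this is the region integral divided by the full normalization integral.
Let u = x/d; then A² and the length scale cancel, so P = ∫_{1/2}^{11/12} u^2·(1 - u)^2 du ÷ ∫_{0}^{1} u^2·(1 - u)^2 du.
Using ∫ u^2·(1 - u)^2 du = u^3·(6·u^2 - 15·u + 10)/30, the numerator is ≈ 0.016497 and the denominator is 1/30.
The result is P = 0.4949.

P ≈ 0.495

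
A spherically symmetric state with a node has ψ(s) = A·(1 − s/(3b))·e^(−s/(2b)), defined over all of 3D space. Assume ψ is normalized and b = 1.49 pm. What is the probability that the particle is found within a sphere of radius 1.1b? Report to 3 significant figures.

P ≈ 0.166

P = ∫ |ψ|² 4πs² ds over s ≤ 1.1b.
A² is fixed by ∫₀^∞ 4πs²|ψ|² ds = 1, i.e. A² = (8·π·b^3/3)^(−1).
Substituting u = s/b, A², 4π and the length scale all cancel in the ratio: P = ∫_{0}^{1.1} u^2·(1 - u/3)^2·e^(-u) du / ∫_{0}^{∞} u^2·(1 - u/3)^2·e^(-u) du.
Using ∫ u^2·(1 - u/3)^2·e^(-u) du = (-u^4 + 2·u^3 - 3·u^2 - 6·u - 6)·e^(-u)/9, the numerator is ≈ 0.11069 and the denominator is 2/3.
The region integral divided by the full integral gives P = 0.1660.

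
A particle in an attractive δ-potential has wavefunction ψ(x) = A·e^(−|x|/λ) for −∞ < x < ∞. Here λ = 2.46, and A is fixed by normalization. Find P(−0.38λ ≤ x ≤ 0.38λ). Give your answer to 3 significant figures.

P = ∫_{−0.38λ}^{0.38λ} |ψ(x)|² dx.
Since A² = 1/(λ), this is the region integral divided by the full normalization integral.
Both integrals are even about x = 0, so only the x ≥ 0 halves are needed (the factors of 2 cancel). In terms of u = x/λ (A² and the length scale cancel between numerator and denominator), P = [∫_{0}^{0.38} e^(-2·u) du] / [∫_{0}^{∞} e^(-2·u) du].
Using ∫ e^(-2·u) du = -e^(-2·u)/2, the numerator is 1/2 - e^(-19/25)/2 and the denominator is 1/2.
The result is P = 0.5323.

P ≈ 0.532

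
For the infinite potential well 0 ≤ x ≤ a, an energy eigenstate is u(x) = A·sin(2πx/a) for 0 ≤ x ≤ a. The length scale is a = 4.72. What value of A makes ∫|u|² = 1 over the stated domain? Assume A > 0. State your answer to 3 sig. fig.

We need A² ∫|f|² dx = 1, taking the integral from 0 to a.
Carrying out the integral gives A² · a/2.
Setting this equal to 1 gives A² = 1/(a/2).
Substituting a = 4.72 gives A² = 0.4237, so A = 0.6509.

A ≈ 0.651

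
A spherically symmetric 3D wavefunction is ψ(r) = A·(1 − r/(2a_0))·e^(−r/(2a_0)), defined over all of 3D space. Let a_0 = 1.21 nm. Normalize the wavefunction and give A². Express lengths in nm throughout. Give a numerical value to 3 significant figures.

The normalization condition is ∫|ψ|² 4πr² dr = 1 from 0 to ∞.
(Spherical symmetry: dV = 4πr² dr.)
With ψ = A·(1 − r/(2a_0))·e^(−r/(2a_0)), the integral evaluates to A²·[8·π·a_0^3].
Substituting a_0 = 1.21 gives A² = 0.02246, so A = 0.1499.

A^2 ≈ 0.0225 nm^(-3)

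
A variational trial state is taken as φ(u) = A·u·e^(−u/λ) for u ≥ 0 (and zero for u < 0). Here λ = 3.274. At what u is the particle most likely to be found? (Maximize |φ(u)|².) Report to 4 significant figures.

u ≈ 3.274

Set d/du [|φ(u)|²] = 0 and solve for u > 0.
Solving yields u = λ.
With λ = 3.274, the most probable position is 3.2740.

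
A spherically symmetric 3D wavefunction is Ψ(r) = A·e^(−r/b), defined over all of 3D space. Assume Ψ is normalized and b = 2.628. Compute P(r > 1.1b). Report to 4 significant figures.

P ≈ 0.6227

With dV = 4πr²dr, the probability is ∫|Ψ|² dV over r > 1.1b.
Normalization gives A² = 1/(π·b^3).
Let u = r/b; then A², 4π and the length scale all cancel, so P = ∫_{1.1}^{∞} u^2·e^(-2·u) du ÷ ∫_{0}^{∞} u^2·e^(-2·u) du.
With ∫ u^2·e^(-2·u) du = -(2·u^2 + 2·u + 1)·e^(-2·u)/4 + C, the region integral is 281·e^(-11/5)/200 and the full one is 1/4.
Taking the ratio yields P = 0.62271.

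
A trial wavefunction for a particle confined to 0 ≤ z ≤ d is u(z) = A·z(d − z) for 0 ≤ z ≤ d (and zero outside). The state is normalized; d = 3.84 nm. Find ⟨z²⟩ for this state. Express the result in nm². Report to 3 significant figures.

The expectation value is the |u|²-weighted average of z^2: ∫ z^2|u|² dz.
Since the A² factors cancel between numerator and denominator, ⟨z²⟩ = 2·d^2/7.
Putting d = 3.84 gives 4.213.

⟨z^2⟩ ≈ 4.21 nm^2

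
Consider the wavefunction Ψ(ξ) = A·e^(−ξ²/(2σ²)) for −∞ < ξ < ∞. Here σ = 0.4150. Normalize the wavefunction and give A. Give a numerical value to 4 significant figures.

A ≈ 1.166

The normalization condition is ∫|Ψ|² dξ = 1 from −∞ to ∞.
With Ψ = A·e^(−ξ²/(2σ²)), the integral evaluates to A²·[√(π)·σ].
So A² = (√(π)·σ)^(−1).
Substituting σ = 0.4150 gives A² = 1.3595, so A = 1.1660.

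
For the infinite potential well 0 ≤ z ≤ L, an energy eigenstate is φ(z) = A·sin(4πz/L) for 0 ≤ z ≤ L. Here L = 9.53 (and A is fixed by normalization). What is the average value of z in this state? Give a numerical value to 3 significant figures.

⟨z⟩ ≈ 4.77

⟨z⟩ = ∫ z |φ|² dz over the full domain.
Evaluating both integrals, ⟨z⟩ = L/2.
Putting L = 9.53 gives 4.765.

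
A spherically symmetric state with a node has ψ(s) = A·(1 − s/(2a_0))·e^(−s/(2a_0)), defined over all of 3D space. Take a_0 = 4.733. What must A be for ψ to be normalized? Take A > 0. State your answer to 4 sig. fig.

The normalization condition is ∫|ψ|² 4πs² ds = 1 from 0 to ∞.
In 3D with spherical symmetry the volume element is 4πs² ds.
Recall ∫₀^∞ s^m e^(−s/β) ds = m!·β^(m+1), with ψ = A·(1 − s/(2a_0))·e^(−s/(2a_0)), the integral evaluates to A²·[8·π·a_0^3].
Plugging in a_0 = 4.733 yields A = 0.019372.

A ≈ 0.01937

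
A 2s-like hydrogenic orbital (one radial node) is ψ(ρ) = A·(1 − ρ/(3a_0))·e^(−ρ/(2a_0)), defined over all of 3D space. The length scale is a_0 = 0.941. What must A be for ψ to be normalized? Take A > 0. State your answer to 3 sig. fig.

A ≈ 0.378

Normalization requires ∫|ψ|² 4πρ² dρ = 1, integrated from 0 to ∞.
Using ∫₀^∞ ρⁿ e^(−αρ) dρ = n!/αⁿ⁺¹, carrying out the integral gives A² · 8·π·a_0^3/3.
Hence A² = 1/[8·π·a_0^3/3].
With a_0 = 0.941: A² = 0.1433 and A = 0.3785.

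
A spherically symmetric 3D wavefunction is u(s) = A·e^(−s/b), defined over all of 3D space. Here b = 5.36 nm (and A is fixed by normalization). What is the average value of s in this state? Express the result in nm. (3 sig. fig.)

The expectation value is the |u|²-weighted average of s: ∫ s|u|² 4πs² ds.
Recall ∫₀^∞ s^m e^(−s/β) ds = m!·β^(m+1), the ratio of the moment integral to the normalization integral gives ⟨s⟩ = 3·b/2.
Putting b = 5.36 gives 8.040.

⟨s⟩ ≈ 8.04 nm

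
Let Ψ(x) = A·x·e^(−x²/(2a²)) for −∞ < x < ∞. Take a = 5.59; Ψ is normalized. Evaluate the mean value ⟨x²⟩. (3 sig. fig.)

⟨x^2⟩ ≈ 46.9

The expectation value is the |Ψ|²-weighted average of x^2: ∫ x^2|Ψ|² dx.
Using the Gaussian integral ∫_{−∞}^{∞} e^(−αx²) dx = √(π/α), the ratio of the moment integral to the normalization integral gives ⟨x²⟩ = 3·a^2/2.
With a = 5.59, ⟨x^2⟩ = 46.87.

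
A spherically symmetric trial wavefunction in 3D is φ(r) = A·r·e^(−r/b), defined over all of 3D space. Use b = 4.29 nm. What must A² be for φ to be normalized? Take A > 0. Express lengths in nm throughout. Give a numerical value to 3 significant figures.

Require ∫ |φ|² 4πr² dr = 1 over the whole domain.
The angular integral contributes 4π, leaving ∫₀^∞ r²|φ|² dr.
With φ = A·r·e^(−r/b), the integral evaluates to A²·[3·π·b^5].
Substituting b = 4.29 gives A² = 0.00007302, so A = 0.008545.

A^2 ≈ 0.0000730 nm^(-5)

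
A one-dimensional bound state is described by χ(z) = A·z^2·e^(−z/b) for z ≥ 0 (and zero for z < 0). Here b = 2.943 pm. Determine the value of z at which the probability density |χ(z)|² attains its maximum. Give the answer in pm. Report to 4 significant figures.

The maximum of |χ(z)|² occurs where its derivative vanishes.
Solving yields z = 2·b.
With b = 2.943, the most probable position is 5.8860 pm.

z ≈ 5.886 pm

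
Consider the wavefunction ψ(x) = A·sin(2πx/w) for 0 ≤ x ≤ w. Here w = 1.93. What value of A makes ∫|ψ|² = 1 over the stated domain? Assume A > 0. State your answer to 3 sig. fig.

A ≈ 1.02

Require ∫ |ψ|² dx = 1 over the whole domain.
With ∫₀^w sin²(nπx/w) dx = w/2, ∫|ψ|² dx = A²·(w/2).
So A² = (w/2)^(−1).
With w = 1.93: A² = 1.036 and A = 1.018.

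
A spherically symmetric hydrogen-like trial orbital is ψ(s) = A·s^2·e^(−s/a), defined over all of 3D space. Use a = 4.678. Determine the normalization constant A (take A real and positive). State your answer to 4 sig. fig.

A ≈ 0.0005372

We need A² ∫|f|² 4πs² ds = 1, taking the integral from 0 to ∞.
Using ∫₀^∞ sⁿ e^(−αs) ds = n!/αⁿ⁺¹, with ψ = A·s^2·e^(−s/a), the integral evaluates to A²·[45·π·a^7/2].
Setting this equal to 1 gives A² = 1/(45·π·a^7/2).
Plugging in a = 4.678 yields A = 0.00053718.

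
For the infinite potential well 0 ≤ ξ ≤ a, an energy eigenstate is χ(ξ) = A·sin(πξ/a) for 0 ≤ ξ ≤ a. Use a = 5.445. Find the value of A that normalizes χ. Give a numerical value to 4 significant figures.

A ≈ 0.6061

We need A² ∫|f|² dξ = 1, taking the integral from 0 to a.
With ∫₀^a sin²(nπξ/a) dξ = a/2, carrying out the integral gives A² · a/2.
Hence A² = 1/[a/2].
With a = 5.445: A² = 0.36731 and A = 0.60606.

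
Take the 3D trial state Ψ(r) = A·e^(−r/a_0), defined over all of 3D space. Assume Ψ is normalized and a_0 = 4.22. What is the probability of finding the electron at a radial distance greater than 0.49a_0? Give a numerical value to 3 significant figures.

P ≈ 0.923

P = ∫ |Ψ|² 4πr² dr over r > 0.49a_0.
The full normalization integral is A²·[π·a_0^3] = 1, fixing A².
Substituting u = r/a_0, A², 4π and the length scale all cancel in the ratio: P = ∫_{0.49}^{∞} u^2·e^(-2·u) du / ∫_{0}^{∞} u^2·e^(-2·u) du.
An antiderivative of u^2·e^(-2·u) is -(2·u^2 + 2·u + 1)·e^(-2·u)/4; evaluating from 0.49 to ∞ gives ≈ 0.23084, while the full integral is 1/4.
The region integral divided by the full integral gives P = 0.9233.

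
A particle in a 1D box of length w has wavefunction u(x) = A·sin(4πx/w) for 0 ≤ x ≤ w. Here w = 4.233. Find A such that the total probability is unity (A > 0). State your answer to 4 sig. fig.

A ≈ 0.6874

Normalization requires ∫|u|² dx = 1, integrated from 0 to w.
With ∫₀^w sin²(nπx/w) dx = w/2, with u = A·sin(4πx/w), the integral evaluates to A²·[w/2].
Substituting w = 4.233 gives A² = 0.47248, so A = 0.68737.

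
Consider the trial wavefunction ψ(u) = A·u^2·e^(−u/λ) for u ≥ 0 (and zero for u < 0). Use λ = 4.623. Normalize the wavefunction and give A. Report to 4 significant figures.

The normalization condition is ∫|ψ|² du = 1 from 0 to ∞.
Carrying out the integral gives A² · 3·λ^5/4.
Hence A² = 1/[3·λ^5/4].
Plugging in λ = 4.623 yields A = 0.025128.

A ≈ 0.02513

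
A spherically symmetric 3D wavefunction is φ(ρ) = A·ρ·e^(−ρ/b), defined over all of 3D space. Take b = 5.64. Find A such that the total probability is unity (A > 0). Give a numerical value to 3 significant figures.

Require ∫ |φ|² 4πρ² dρ = 1 over the whole domain.
The angular integral contributes 4π, leaving ∫₀^∞ ρ²|φ|² dρ.
Recall ∫₀^∞ ρ^m e^(−ρ/β) dρ = m!·β^(m+1), the integral (without the A² prefactor) comes out to 3·π·b^5.
Setting this equal to 1 gives A² = 1/(3·π·b^5).
Plugging in b = 5.64 yields A = 0.004312.

A ≈ 0.00431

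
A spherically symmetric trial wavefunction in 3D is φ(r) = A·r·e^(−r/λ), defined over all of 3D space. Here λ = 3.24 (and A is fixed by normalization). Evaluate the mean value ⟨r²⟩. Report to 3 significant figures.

⟨r^2⟩ ≈ 78.7

By definition ⟨r²⟩ = ∫ r^2 |φ(r)|² 4πr² dr.
Evaluating both integrals, ⟨r²⟩ = 15·λ^2/2.
With λ = 3.24, ⟨r^2⟩ = 78.73.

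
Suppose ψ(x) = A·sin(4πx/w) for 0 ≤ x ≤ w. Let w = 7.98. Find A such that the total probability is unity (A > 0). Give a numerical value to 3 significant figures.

Require ∫ |ψ|² dx = 1 over the whole domain.
∫|ψ|² dx = A²·(w/2).
With w = 7.98: A² = 0.2506 and A = 0.5006.

A ≈ 0.501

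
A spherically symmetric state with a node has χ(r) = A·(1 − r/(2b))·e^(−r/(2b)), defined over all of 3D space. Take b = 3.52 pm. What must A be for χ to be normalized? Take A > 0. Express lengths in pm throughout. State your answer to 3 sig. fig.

The normalization condition is ∫|χ|² 4πr² dr = 1 from 0 to ∞.
(Spherical symmetry: dV = 4πr² dr.)
Recall ∫₀^∞ r^m e^(−r/β) dr = m!·β^(m+1), ∫|χ|² 4πr² dr = A²·(8·π·b^3).
So A² = (8·π·b^3)^(−1).
With b = 3.52: A² = 0.0009123 and A = 0.03020.

A ≈ 0.0302 pm^(-3/2)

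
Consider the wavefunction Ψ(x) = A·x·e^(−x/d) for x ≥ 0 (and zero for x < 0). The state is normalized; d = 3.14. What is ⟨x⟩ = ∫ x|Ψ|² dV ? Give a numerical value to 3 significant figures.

⟨x⟩ = ∫ x |Ψ|² dx over the full domain.
Since the A² factors cancel between numerator and denominator, ⟨x⟩ = 3·d/2.
Putting d = 3.14 gives 4.710.

⟨x⟩ ≈ 4.71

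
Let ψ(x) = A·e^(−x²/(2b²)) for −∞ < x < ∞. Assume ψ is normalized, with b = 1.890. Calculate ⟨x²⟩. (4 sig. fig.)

The expectation value is the |ψ|²-weighted average of x^2: ∫ x^2|ψ|² dx.
Evaluating both integrals, ⟨x²⟩ = b^2/2.
With b = 1.890, ⟨x^2⟩ = 1.7861.

⟨x^2⟩ ≈ 1.786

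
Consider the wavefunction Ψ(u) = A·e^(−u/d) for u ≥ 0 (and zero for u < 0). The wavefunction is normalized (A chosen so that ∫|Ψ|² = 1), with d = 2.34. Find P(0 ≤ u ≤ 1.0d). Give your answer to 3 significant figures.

P ≈ 0.865

|Ψ|² is the probability density, so P = ∫_{0}^{1.0d} |Ψ|² du.
Since A² = 1/(d/2), this is the region integral divided by the full normalization integral.
Let t = u/d; then A² and the length scale cancel, so P = ∫_{0}^{1.0} e^(-2·t) dt ÷ ∫_{0}^{∞} e^(-2·t) dt.
An antiderivative of e^(-2·t) is -e^(-2·t)/2; evaluating from 0 to 1.0 gives 1/2 - e^(-2)/2, while the full integral is 1/2.
Taking the ratio, P = 0.8647.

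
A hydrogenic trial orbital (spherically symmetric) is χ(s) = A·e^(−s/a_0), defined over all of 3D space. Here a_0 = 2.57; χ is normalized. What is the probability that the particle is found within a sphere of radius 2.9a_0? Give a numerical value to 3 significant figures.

With dV = 4πs²ds, the probability is ∫|χ|² dV over s ≤ 2.9a_0.
A² is fixed by ∫₀^∞ 4πs²|χ|² ds = 1, i.e. A² = (π·a_0^3)^(−1).
Let u = s/a_0; then A², 4π and the length scale all cancel, so P = ∫_{0}^{2.9} u^2·e^(-2·u) du ÷ ∫_{0}^{∞} u^2·e^(-2·u) du.
With ∫ u^2·e^(-2·u) du = -(2·u^2 + 2·u + 1)·e^(-2·u)/4 + C, the region integral is 1/4 - 1181·e^(-29/5)/200 and the full one is 1/4.
This evaluates to P = 0.9285.

P ≈ 0.928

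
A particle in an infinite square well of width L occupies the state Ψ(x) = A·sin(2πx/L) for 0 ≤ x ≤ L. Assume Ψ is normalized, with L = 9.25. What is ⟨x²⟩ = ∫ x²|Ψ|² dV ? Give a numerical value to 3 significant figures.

⟨x²⟩ = ∫ x^2 |Ψ|² dx over the full domain.
With ∫₀^L sin²(nπx/L) dx = L/2, evaluating both integrals, ⟨x²⟩ = -L^2/(8·π^2) + L^2/3.
Putting L = 9.25 gives 27.44.

⟨x^2⟩ ≈ 27.4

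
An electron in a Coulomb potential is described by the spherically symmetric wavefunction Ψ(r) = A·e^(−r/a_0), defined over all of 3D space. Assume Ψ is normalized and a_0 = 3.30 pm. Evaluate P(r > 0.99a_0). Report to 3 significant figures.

With dV = 4πr²dr, the probability is ∫|Ψ|² dV over r > 0.99a_0.
Normalization gives A² = 1/(π·a_0^3).
In terms of u = r/a_0 (A², 4π and the length scale all cancel between numerator and denominator), P = [∫_{0.99}^{∞} u^2·e^(-2·u) du] / [∫_{0}^{∞} u^2·e^(-2·u) du].
With ∫ u^2·e^(-2·u) du = -(2·u^2 + 2·u + 1)·e^(-2·u)/4 + C, the region integral is ≈ 0.17052 and the full one is 1/4.
The region integral divided by the full integral gives P = 0.6821.

P ≈ 0.682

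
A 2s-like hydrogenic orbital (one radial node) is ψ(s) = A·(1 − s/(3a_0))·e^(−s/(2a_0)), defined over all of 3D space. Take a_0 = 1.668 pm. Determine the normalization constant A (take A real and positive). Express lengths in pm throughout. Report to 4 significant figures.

A ≈ 0.1604 pm^(-3/2)

Require ∫ |ψ|² 4πs² ds = 1 over the whole domain.
In 3D with spherical symmetry the volume element is 4πs² ds.
Using ∫₀^∞ sⁿ e^(−αs) ds = n!/αⁿ⁺¹, carrying out the integral gives A² · 8·π·a_0^3/3.
Hence A² = 1/[8·π·a_0^3/3].
Plugging in a_0 = 1.668 yields A = 0.16038.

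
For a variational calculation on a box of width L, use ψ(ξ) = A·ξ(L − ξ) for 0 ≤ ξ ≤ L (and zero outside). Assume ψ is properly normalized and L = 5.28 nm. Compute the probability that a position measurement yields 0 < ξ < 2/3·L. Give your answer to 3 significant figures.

P ≈ 0.790

P = ∫_{0}^{2/3·L} |ψ(ξ)|² dξ.
With A² fixed by ∫|ψ|² = 1, i.e. A² = (L^5/30)^(−1), substitute and integrate.
Substituting u = ξ/L, A² and the length scale cancel in the ratio: P = ∫_{0}^{2/3} u^2·(1 - u)^2 du / ∫_{0}^{1} u^2·(1 - u)^2 du.
Using ∫ u^2·(1 - u)^2 du = u^3·(6·u^2 - 15·u + 10)/30, the numerator is 32/1215 and the denominator is 1/30.
Taking the ratio, P = 64/81.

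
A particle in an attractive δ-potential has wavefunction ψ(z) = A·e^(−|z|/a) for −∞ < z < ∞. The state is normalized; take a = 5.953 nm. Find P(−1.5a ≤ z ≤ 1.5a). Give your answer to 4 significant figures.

P = ∫_{−1.5a}^{1.5a} |ψ(z)|² dz.
With A² fixed by ∫|ψ|² = 1, i.e. A² = (a)^(−1), substitute and integrate.
Both integrals are even about z = 0, so only the z ≥ 0 halves are needed (the factors of 2 cancel). Let u = z/a; then A² and the length scale cancel, so P = ∫_{0}^{1.5} e^(-2·u) du ÷ ∫_{0}^{∞} e^(-2·u) du.
With ∫ e^(-2·u) du = -e^(-2·u)/2 + C, the region integral is 1/2 - e^(-3)/2 and the full one is 1/2.
This works out to P = 0.95021.

P ≈ 0.9502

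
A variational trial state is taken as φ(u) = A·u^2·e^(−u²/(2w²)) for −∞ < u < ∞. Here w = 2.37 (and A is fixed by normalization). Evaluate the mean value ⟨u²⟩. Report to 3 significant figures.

⟨u^2⟩ ≈ 14.0

The expectation value is the |φ|²-weighted average of u^2: ∫ u^2|φ|² du.
Evaluating both integrals, ⟨u²⟩ = 5·w^2/2.
With w = 2.37, ⟨u^2⟩ = 14.04.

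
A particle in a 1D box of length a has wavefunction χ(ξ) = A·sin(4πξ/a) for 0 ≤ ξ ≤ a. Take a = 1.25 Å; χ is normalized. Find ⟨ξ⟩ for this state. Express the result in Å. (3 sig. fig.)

The expectation value is the |χ|²-weighted average of ξ: ∫ ξ|χ|² dξ.
Evaluating both integrals, ⟨ξ⟩ = a/2.
Putting a = 1.25 gives 0.6250.

⟨ξ⟩ ≈ 0.625 Å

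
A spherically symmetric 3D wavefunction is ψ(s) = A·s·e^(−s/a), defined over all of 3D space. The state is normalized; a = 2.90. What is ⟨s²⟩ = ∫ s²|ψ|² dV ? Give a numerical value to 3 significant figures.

⟨s^2⟩ ≈ 63.1

⟨s²⟩ = ∫ s^2 |ψ|² 4πs² ds over the full domain.
Using ∫₀^∞ sⁿ e^(−αs) ds = n!/αⁿ⁺¹, evaluating both integrals, ⟨s²⟩ = 15·a^2/2.
With a = 2.90, ⟨s^2⟩ = 63.08.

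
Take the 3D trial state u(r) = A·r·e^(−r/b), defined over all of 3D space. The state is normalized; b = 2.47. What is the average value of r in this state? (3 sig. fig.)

⟨r⟩ ≈ 6.18

The expectation value is the |u|²-weighted average of r: ∫ r|u|² 4πr² dr.
Recall ∫₀^∞ r^m e^(−r/β) dr = m!·β^(m+1), since the A² factors cancel between numerator and denominator, ⟨r⟩ = 5·b/2.
Putting b = 2.47 gives 6.175.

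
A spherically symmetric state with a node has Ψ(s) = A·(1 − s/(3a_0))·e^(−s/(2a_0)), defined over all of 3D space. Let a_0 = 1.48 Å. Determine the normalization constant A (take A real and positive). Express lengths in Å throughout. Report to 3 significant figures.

A ≈ 0.192 Å^(-3/2)

The normalization condition is ∫|Ψ|² 4πs² ds = 1 from 0 to ∞.
The angular integral contributes 4π, leaving ∫₀^∞ s²|Ψ|² ds.
The integral (without the A² prefactor) comes out to 8·π·a_0^3/3.
With a_0 = 1.48: A² = 0.03682 and A = 0.1919.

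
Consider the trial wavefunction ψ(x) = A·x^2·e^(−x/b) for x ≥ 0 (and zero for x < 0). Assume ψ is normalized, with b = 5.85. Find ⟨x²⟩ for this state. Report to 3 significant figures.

⟨x^2⟩ ≈ 257

⟨x²⟩ = ∫ x^2 |ψ|² dx over the full domain.
The ratio of the moment integral to the normalization integral gives ⟨x²⟩ = 15·b^2/2.
Putting b = 5.85 gives 256.7.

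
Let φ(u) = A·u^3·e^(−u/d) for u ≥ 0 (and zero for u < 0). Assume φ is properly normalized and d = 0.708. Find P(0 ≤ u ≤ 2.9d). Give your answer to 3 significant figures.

P ≈ 0.362

The probability is P = ∫ |φ|² du over [0, 2.9d].
With A² fixed by ∫|φ|² = 1, i.e. A² = (45·d^7/8)^(−1), substitute and integrate.
In terms of t = u/d (A² and the length scale cancel between numerator and denominator), P = [∫_{0}^{2.9} t^6·e^(-2·t) dt] / [∫_{0}^{∞} t^6·e^(-2·t) dt].
Using ∫ t^6·e^(-2·t) dt = -(4·t^6 + 12·t^5 + 30·t^4 + 60·t^3 + 90·t^2 + 90·t + 45)·e^(-2·t)/8, the numerator is ≈ 2.0340 and the denominator is 45/8.
Evaluating gives P = 0.3616.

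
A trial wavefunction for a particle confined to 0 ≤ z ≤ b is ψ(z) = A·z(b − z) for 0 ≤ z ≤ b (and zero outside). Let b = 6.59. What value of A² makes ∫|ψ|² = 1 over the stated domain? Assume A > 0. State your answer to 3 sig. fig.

The normalization condition is ∫|ψ|² dz = 1 from 0 to b.
Expanding the polynomial and integrating term by term, with ψ = A·z(b − z), the integral evaluates to A²·[b^5/30].
Hence A² = 1/[b^5/30].
Plugging in b = 6.59 yields A = 0.04913.

A^2 ≈ 0.00241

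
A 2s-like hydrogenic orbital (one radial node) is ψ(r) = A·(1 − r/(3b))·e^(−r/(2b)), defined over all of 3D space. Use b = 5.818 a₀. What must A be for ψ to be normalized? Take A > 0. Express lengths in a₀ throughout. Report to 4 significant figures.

Normalization requires ∫|ψ|² 4πr² dr = 1, integrated from 0 to ∞.
With ∫₀^∞ r^4 e^(−αr) dr = 4!/α^5, with ψ = A·(1 − r/(3b))·e^(−r/(2b)), the integral evaluates to A²·[8·π·b^3/3].
Substituting b = 5.818 gives A² = 0.00060612, so A = 0.024620.

A ≈ 0.02462 a₀^(-3/2)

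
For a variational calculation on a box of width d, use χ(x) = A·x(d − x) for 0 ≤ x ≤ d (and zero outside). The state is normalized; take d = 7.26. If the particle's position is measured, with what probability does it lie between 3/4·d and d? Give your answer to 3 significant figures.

|χ|² is the probability density, so P = ∫_{3/4·d}^{d} |χ|² dx.
Since A² = 1/(d^5/30), this is the region integral divided by the full normalization integral.
Let u = x/d; then A² and the length scale cancel, so P = ∫_{3/4}^{1} u^2·(1 - u)^2 du ÷ ∫_{0}^{1} u^2·(1 - u)^2 du.
With ∫ u^2·(1 - u)^2 du = u^3·(6·u^2 - 15·u + 10)/30 + C, the region integral is ≈ 0.0034505 and the full one is 1/30.
The result is P = 53/512.

P ≈ 0.104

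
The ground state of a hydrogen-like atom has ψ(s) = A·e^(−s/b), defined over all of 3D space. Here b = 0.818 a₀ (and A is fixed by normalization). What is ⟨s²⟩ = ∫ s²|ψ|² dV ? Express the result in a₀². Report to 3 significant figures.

The expectation value is the |ψ|²-weighted average of s^2: ∫ s^2|ψ|² 4πs² ds.
With ∫₀^∞ s^4 e^(−αs) ds = 4!/α^5, since the A² factors cancel between numerator and denominator, ⟨s²⟩ = 3·b^2.
With b = 0.818, ⟨s^2⟩ = 2.007.

⟨s^2⟩ ≈ 2.01 a₀^2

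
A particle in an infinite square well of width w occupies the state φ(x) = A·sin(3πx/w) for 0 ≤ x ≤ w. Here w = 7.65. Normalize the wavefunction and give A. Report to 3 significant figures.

A ≈ 0.511

The normalization condition is ∫|φ|² dx = 1 from 0 to w.
With φ = A·sin(3πx/w), the integral evaluates to A²·[w/2].
With w = 7.65: A² = 0.2614 and A = 0.5113.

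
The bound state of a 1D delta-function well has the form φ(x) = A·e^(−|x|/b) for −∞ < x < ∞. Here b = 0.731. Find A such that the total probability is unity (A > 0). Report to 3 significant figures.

We need A² ∫|f|² dx = 1, taking the integral from −∞ to ∞.
The integral (without the A² prefactor) comes out to b.
With b = 0.731: A² = 1.368 and A = 1.170.

A ≈ 1.17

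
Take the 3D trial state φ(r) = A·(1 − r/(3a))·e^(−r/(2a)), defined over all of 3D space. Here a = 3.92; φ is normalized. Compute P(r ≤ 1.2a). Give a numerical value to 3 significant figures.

With dV = 4πr²dr, the probability is ∫|φ|² dV over r ≤ 1.2a.
A² is fixed by ∫₀^∞ 4πr²|φ|² dr = 1, i.e. A² = (8·π·a^3/3)^(−1).
In terms of u = r/a (A², 4π and the length scale all cancel between numerator and denominator), P = [∫_{0}^{1.2} u^2·(1 - u/3)^2·e^(-u) du] / [∫_{0}^{∞} u^2·(1 - u/3)^2·e^(-u) du].
An antiderivative of u^2·(1 - u/3)^2·e^(-u) is (-u^4 + 2·u^3 - 3·u^2 - 6·u - 6)·e^(-u)/9; evaluating from 0 to 1.2 gives 2/3 - 3362·e^(-6/5)/1875, while the full integral is 2/3.
The region integral divided by the full integral gives P = 0.1899.

P ≈ 0.190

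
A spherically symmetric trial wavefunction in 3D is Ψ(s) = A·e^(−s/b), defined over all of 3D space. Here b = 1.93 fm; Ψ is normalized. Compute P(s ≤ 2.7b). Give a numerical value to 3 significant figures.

P ≈ 0.905

P = ∫ |Ψ|² 4πs² ds over s ≤ 2.7b.
Normalization gives A² = 1/(π·b^3).
Let u = s/b; then A², 4π and the length scale all cancel, so P = ∫_{0}^{2.7} u^2·e^(-2·u) du ÷ ∫_{0}^{∞} u^2·e^(-2·u) du.
With ∫ u^2·e^(-2·u) du = -(2·u^2 + 2·u + 1)·e^(-2·u)/4 + C, the region integral is 1/4 - 1049·e^(-27/5)/200 and the full one is 1/4.
This evaluates to P = 0.9052.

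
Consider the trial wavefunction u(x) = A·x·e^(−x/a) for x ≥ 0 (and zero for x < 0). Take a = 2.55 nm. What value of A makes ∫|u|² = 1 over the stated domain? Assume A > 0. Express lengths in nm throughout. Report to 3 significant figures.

Normalization requires ∫|u|² dx = 1, integrated from 0 to ∞.
Carrying out the integral gives A² · a^3/4.
With a = 2.55: A² = 0.2412 and A = 0.4912.

A ≈ 0.491 nm^(-3/2)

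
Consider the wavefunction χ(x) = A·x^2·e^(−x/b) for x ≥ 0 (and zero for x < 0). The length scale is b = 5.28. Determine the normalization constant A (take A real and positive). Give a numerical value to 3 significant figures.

A ≈ 0.0180

We need A² ∫|f|² dx = 1, taking the integral from 0 to ∞.
With ∫₀^∞ x^4 e^(−αx) dx = 4!/α^5, the integral (without the A² prefactor) comes out to 3·b^5/4.
Hence A² = 1/[3·b^5/4].
Plugging in b = 5.28 yields A = 0.01803.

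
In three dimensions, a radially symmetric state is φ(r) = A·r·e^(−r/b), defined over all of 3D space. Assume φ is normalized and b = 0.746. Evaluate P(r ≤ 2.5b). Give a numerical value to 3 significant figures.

P ≈ 0.560

P = ∫ |φ|² 4πr² dr over r ≤ 2.5b.
A² is fixed by ∫₀^∞ 4πr²|φ|² dr = 1, i.e. A² = (3·π·b^5)^(−1).
In terms of u = r/b (A², 4π and the length scale all cancel between numerator and denominator), P = [∫_{0}^{2.5} u^4·e^(-2·u) du] / [∫_{0}^{∞} u^4·e^(-2·u) du].
With ∫ u^4·e^(-2·u) du = -(u^4/2 + u^3 + 3·u^2/2 + 3·u/2 + 3/4)·e^(-2·u) + C, the region integral is 3/4 - 1569·e^(-5)/32 and the full one is 3/4.
This evaluates to P = 0.5595.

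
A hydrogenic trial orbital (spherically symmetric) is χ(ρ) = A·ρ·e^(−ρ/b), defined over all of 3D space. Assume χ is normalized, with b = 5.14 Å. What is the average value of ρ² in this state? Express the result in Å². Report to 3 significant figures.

⟨ρ^2⟩ ≈ 198 Å^2

⟨ρ²⟩ = ∫ ρ^2 |χ|² 4πρ² dρ over the full domain.
Recall ∫₀^∞ ρ^m e^(−ρ/β) dρ = m!·β^(m+1), evaluating both integrals, ⟨ρ²⟩ = 15·b^2/2.
Putting b = 5.14 gives 198.1.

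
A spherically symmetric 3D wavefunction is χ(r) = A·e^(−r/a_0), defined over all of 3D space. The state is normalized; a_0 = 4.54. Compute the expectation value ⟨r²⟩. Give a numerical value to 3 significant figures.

⟨r^2⟩ ≈ 61.8

By definition ⟨r²⟩ = ∫ r^2 |χ(r)|² 4πr² dr.
Since the A² factors cancel between numerator and denominator, ⟨r²⟩ = 3·a_0^2.
Putting a_0 = 4.54 gives 61.83.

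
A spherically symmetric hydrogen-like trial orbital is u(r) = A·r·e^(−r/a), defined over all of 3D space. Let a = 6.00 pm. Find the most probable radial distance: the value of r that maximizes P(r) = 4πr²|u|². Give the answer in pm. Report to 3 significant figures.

r ≈ 12.0 pm

The maximum of P(r) = 4πr²|u|² occurs where its derivative vanishes.
Solving yields r = 2·a.
With a = 6.00, the most probable radial distance is 12.00 pm.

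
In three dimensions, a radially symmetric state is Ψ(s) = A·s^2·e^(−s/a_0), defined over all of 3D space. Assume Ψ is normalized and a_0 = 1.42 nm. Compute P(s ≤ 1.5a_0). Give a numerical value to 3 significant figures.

Integrate the radial probability density 4πs²|Ψ|² over s ≤ 1.5a_0.
Normalization gives A² = 1/(45·π·a_0^7/2).
In terms of u = s/a_0 (A², 4π and the length scale all cancel between numerator and denominator), P = [∫_{0}^{1.5} u^6·e^(-2·u) du] / [∫_{0}^{∞} u^6·e^(-2·u) du].
An antiderivative of u^6·e^(-2·u) is -(4·u^6 + 12·u^5 + 30·u^4 + 60·u^3 + 90·u^2 + 90·u + 45)·e^(-2·u)/8; evaluating from 0 to 1.5 gives ≈ 0.18849, while the full integral is 45/8.
The region integral divided by the full integral gives P = 0.03351.

P ≈ 0.0335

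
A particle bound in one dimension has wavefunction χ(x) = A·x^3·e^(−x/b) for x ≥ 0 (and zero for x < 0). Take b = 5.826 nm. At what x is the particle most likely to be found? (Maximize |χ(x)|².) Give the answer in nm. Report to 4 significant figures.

The maximum of |χ(x)|² occurs where its derivative vanishes.
This gives x = 3·b.
With b = 5.826, the most probable position is 17.478 nm.

x ≈ 17.48 nm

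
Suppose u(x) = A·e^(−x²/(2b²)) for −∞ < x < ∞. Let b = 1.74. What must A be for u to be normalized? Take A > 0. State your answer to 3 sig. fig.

We need A² ∫|f|² dx = 1, taking the integral from −∞ to ∞.
∫|u|² dx = A²·(√(π)·b).
Hence A² = 1/[√(π)·b].
Plugging in b = 1.74 yields A = 0.5694.

A ≈ 0.569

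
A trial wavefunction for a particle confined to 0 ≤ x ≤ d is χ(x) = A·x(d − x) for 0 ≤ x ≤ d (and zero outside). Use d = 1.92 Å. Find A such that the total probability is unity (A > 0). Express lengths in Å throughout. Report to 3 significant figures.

A ≈ 1.07 Å^(-5/2)

Normalization requires ∫|χ|² dx = 1, integrated from 0 to d.
Expanding the polynomial and integrating term by term, carrying out the integral gives A² · d^5/30.
So A² = (d^5/30)^(−1).
With d = 1.92: A² = 1.150 and A = 1.072.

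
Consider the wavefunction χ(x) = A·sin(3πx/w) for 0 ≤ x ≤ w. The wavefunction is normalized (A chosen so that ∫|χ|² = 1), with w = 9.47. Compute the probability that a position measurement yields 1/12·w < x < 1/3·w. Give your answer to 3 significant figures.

P ≈ 0.303

P = ∫_{1/12·w}^{1/3·w} |χ(x)|² dx.
With A² fixed by ∫|χ|² = 1, i.e. A² = (w/2)^(−1), substitute and integrate.
Substituting u = x/w, A² and the length scale cancel in the ratio: P = ∫_{1/12}^{1/3} sin(3·π·u)^2 du / ∫_{0}^{1} sin(3·π·u)^2 du.
Using ∫ sin(3·π·u)^2 du = u/2 - sin(6·π·u)/(12·π), the numerator is 1/(12·π) + 1/8 and the denominator is 1/2.
The result is P = (2 + 3·π)/(12·π).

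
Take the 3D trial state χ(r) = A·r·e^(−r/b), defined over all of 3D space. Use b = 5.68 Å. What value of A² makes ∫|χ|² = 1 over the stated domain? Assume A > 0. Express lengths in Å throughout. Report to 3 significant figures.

We need A² ∫|f|² 4πr² dr = 1, taking the integral from 0 to ∞.
∫|χ|² 4πr² dr = A²·(3·π·b^5).
Setting this equal to 1 gives A² = 1/(3·π·b^5).
Plugging in b = 5.68 yields A = 0.004236.

A^2 ≈ 0.0000179 Å^(-5)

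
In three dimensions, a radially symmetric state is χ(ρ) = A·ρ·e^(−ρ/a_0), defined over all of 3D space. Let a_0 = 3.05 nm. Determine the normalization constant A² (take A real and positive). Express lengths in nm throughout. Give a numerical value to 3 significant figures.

A^2 ≈ 0.000402 nm^(-5)

The normalization condition is ∫|χ|² 4πρ² dρ = 1 from 0 to ∞.
∫|χ|² 4πρ² dρ = A²·(3·π·a_0^5).
With a_0 = 3.05: A² = 0.0004020 and A = 0.02005.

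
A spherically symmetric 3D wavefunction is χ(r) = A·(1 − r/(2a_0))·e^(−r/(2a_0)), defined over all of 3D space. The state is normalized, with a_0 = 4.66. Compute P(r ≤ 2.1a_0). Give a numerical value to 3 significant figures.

P ≈ 0.0527

Integrate the radial probability density 4πr²|χ|² over r ≤ 2.1a_0.
Normalization gives A² = 1/(8·π·a_0^3).
Let u = r/a_0; then A², 4π and the length scale all cancel, so P = ∫_{0}^{2.1} u^2·(1 - u/2)^2·e^(-u) du ÷ ∫_{0}^{∞} u^2·(1 - u/2)^2·e^(-u) du.
With ∫ u^2·(1 - u/2)^2·e^(-u) du = -(u^4/4 + u^2 + 2·u + 2)·e^(-u) + C, the region integral is ≈ 0.10535 and the full one is 2.
The region integral divided by the full integral gives P = 0.05268.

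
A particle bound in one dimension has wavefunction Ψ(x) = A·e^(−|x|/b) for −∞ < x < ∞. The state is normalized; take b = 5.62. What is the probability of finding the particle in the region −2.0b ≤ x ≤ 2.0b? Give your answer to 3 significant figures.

P = ∫_{−2.0b}^{2.0b} |Ψ(x)|² dx.
Since A² = 1/(b), this is the region integral divided by the full normalization integral.
Both integrals are even about x = 0, so only the x ≥ 0 halves are needed (the factors of 2 cancel). Let u = x/b; then A² and the length scale cancel, so P = ∫_{0}^{2.0} e^(-2·u) du ÷ ∫_{0}^{∞} e^(-2·u) du.
With ∫ e^(-2·u) du = -e^(-2·u)/2 + C, the region integral is 1/2 - e^(-4)/2 and the full one is 1/2.
Taking the ratio, P = 0.9817.

P ≈ 0.982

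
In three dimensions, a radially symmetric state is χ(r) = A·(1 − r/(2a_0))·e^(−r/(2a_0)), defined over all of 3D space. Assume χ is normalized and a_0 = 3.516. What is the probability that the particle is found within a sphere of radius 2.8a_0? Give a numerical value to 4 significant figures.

With dV = 4πr²dr, the probability is ∫|χ|² dV over r ≤ 2.8a_0.
Normalization gives A² = 1/(8·π·a_0^3).
Substituting u = r/a_0, A², 4π and the length scale all cancel in the ratio: P = ∫_{0}^{2.8} u^2·(1 - u/2)^2·e^(-u) du / ∫_{0}^{∞} u^2·(1 - u/2)^2·e^(-u) du.
An antiderivative of u^2·(1 - u/2)^2·e^(-u) is -(u^4/4 + u^2 + 2·u + 2)·e^(-u); evaluating from 0 to 2.8 gives ≈ 0.126661, while the full integral is 2.
Taking the ratio yields P = 0.063330.

P ≈ 0.06333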